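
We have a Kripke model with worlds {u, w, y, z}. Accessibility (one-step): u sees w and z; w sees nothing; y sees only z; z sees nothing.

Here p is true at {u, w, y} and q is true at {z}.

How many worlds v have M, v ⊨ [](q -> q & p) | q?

u: [](q -> q & p) is F, q is F. ✗
w: [](q -> q & p) is T, q is F. ✓
y: [](q -> q & p) is F, q is F. ✗
z: [](q -> q & p) is T, q is T. ✓
Satisfying worlds: {w, z}.

2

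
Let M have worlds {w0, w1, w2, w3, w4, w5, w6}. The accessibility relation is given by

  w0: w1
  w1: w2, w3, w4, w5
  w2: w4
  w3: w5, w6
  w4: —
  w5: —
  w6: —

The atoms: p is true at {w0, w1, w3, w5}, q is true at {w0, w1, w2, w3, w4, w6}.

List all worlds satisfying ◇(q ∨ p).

{w0, w1, w2, w3}

w0: successors {w1}; q ∨ p there: w1:T. ✓
w1: successors {w2, w3, w4, w5}; q ∨ p there: w2:T, w3:T, w4:T, w5:T. ✓
w2: successors {w4}; q ∨ p there: w4:T. ✓
w3: successors {w5, w6}; q ∨ p there: w5:T, w6:T. ✓
w4: no successors, so ◇(q ∨ p) fails. ✗
w5: no successors, so ◇(q ∨ p) fails. ✗
w6: no successors, so ◇(q ∨ p) fails. ✗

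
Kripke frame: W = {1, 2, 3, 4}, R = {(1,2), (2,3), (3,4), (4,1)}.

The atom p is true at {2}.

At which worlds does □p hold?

1: successors {2}; p there: 2:T. ✓
2: successors {3}; p there: 3:F. ✗
3: successors {4}; p there: 4:F. ✗
4: successors {1}; p there: 1:F. ✗

{1}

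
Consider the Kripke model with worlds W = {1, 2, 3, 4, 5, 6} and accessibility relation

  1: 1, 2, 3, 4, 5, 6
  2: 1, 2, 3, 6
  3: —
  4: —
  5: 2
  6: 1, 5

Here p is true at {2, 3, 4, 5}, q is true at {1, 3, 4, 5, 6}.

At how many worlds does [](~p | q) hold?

3

1: successors {1, 2, 3, 4, 5, 6}; ~p | q there: 1:T, 2:F, 3:T, 4:T, 5:T, 6:T. ✗
2: successors {1, 2, 3, 6}; ~p | q there: 1:T, 2:F, 3:T, 6:T. ✗
3: no successors, so [](~p | q) holds vacuously. ✓
4: no successors, so [](~p | q) holds vacuously. ✓
5: successors {2}; ~p | q there: 2:F. ✗
6: successors {1, 5}; ~p | q there: 1:T, 5:T. ✓
Satisfying worlds: {3, 4, 6}.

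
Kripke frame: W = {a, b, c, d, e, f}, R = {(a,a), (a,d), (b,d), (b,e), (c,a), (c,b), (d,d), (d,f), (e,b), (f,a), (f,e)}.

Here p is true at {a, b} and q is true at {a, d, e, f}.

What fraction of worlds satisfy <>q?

a: successors {a, d}; q there: a:T, d:T. ✓
b: successors {d, e}; q there: d:T, e:T. ✓
c: successors {a, b}; q there: a:T, b:F. ✓
d: successors {d, f}; q there: d:T, f:T. ✓
e: successors {b}; q there: b:F. ✗
f: successors {a, e}; q there: a:T, e:T. ✓
That's 5 of 6 worlds, so 5/6.

5/6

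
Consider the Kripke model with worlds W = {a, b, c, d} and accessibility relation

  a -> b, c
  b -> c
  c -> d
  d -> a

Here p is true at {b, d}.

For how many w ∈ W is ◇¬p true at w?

a: successors {b, c}; ¬p there: b:F, c:T. ✓
b: successors {c}; ¬p there: c:T. ✓
c: successors {d}; ¬p there: d:F. ✗
d: successors {a}; ¬p there: a:T. ✓
Satisfying worlds: {a, b, d}.

3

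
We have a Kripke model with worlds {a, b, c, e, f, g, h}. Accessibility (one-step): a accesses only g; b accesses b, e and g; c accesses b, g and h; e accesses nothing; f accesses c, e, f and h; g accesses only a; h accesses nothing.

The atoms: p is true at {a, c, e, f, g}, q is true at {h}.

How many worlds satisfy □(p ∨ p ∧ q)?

4

a: successors {g}; p ∨ p ∧ q there: g:T. ✓
b: successors {b, e, g}; p ∨ p ∧ q there: b:F, e:T, g:T. ✗
c: successors {b, g, h}; p ∨ p ∧ q there: b:F, g:T, h:F. ✗
e: no successors, so □(p ∨ p ∧ q) holds vacuously. ✓
f: successors {c, e, f, h}; p ∨ p ∧ q there: c:T, e:T, f:T, h:F. ✗
g: successors {a}; p ∨ p ∧ q there: a:T. ✓
h: no successors, so □(p ∨ p ∧ q) holds vacuously. ✓
Satisfying worlds: {a, e, g, h}.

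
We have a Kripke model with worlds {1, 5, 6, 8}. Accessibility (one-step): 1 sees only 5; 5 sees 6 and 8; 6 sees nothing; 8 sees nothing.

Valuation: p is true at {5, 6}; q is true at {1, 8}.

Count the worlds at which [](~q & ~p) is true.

1: successors {5}; ~q & ~p there: 5:F. ✗
5: successors {6, 8}; ~q & ~p there: 6:F, 8:F. ✗
6: no successors, so [](~q & ~p) holds vacuously. ✓
8: no successors, so [](~q & ~p) holds vacuously. ✓
Satisfying worlds: {6, 8}.

2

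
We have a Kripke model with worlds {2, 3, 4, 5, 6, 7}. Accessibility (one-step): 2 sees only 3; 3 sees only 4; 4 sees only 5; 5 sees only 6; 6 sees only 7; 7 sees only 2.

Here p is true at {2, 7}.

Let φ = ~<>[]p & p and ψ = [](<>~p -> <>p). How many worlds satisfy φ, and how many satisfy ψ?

2 and 2

For ~<>[]p & p:
2: ~<>[]p is T, p is T. ✓
3: ~<>[]p is T, p is F. ✗
4: ~<>[]p is T, p is F. ✗
5: ~<>[]p is F, p is F. ✗
6: ~<>[]p is F, p is F. ✗
7: ~<>[]p is T, p is T. ✓
— 2 worlds.
For [](<>~p -> <>p):
2: successors {3}; <>~p -> <>p there: 3:F. ✗
3: successors {4}; <>~p -> <>p there: 4:F. ✗
4: successors {5}; <>~p -> <>p there: 5:F. ✗
5: successors {6}; <>~p -> <>p there: 6:T. ✓
6: successors {7}; <>~p -> <>p there: 7:T. ✓
7: successors {2}; <>~p -> <>p there: 2:F. ✗
— 2 worlds.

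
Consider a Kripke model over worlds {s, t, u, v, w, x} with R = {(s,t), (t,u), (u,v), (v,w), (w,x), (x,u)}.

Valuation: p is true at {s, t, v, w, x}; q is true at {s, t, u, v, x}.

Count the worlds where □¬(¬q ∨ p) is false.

s: successors {t}; ¬(¬q ∨ p) there: t:F. ✗
t: successors {u}; ¬(¬q ∨ p) there: u:T. ✓
u: successors {v}; ¬(¬q ∨ p) there: v:F. ✗
v: successors {w}; ¬(¬q ∨ p) there: w:F. ✗
w: successors {x}; ¬(¬q ∨ p) there: x:F. ✗
x: successors {u}; ¬(¬q ∨ p) there: u:T. ✓
Satisfying worlds: {t, x}.
So □¬(¬q ∨ p) fails at the other 4 worlds.

4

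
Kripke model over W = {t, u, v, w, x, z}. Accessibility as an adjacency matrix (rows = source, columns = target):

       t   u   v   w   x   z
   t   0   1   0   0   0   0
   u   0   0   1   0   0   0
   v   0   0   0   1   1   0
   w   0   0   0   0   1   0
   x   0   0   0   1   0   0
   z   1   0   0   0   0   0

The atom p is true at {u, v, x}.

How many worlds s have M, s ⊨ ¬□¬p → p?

t: ¬□¬p is T, p is F. ✗
u: ¬□¬p is T, p is T. ✓
v: ¬□¬p is T, p is T. ✓
w: ¬□¬p is T, p is F. ✗
x: ¬□¬p is F, p is T. ✓
z: ¬□¬p is F, p is F. ✓
Satisfying worlds: {u, v, x, z}.

4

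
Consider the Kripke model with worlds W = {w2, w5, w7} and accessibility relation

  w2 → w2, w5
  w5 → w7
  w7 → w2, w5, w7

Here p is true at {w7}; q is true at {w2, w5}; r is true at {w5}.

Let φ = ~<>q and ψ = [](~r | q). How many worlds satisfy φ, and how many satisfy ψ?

1 and 3

For ~<>q:
w2: <>q is T. ✗
w5: <>q is F. ✓
w7: <>q is T. ✗
— 1 world.
For [](~r | q):
w2: successors {w2, w5}; ~r | q there: w2:T, w5:T. ✓
w5: successors {w7}; ~r | q there: w7:T. ✓
w7: successors {w2, w5, w7}; ~r | q there: w2:T, w5:T, w7:T. ✓
— 3 worlds.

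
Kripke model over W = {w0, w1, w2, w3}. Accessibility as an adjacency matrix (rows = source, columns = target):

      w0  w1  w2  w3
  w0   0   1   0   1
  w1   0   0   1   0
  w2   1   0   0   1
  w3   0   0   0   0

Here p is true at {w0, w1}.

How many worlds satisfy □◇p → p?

w0: □◇p is F, p is T. ✓
w1: □◇p is T, p is T. ✓
w2: □◇p is F, p is F. ✓
w3: □◇p is T, p is F. ✗
Satisfying worlds: {w0, w1, w2}.

3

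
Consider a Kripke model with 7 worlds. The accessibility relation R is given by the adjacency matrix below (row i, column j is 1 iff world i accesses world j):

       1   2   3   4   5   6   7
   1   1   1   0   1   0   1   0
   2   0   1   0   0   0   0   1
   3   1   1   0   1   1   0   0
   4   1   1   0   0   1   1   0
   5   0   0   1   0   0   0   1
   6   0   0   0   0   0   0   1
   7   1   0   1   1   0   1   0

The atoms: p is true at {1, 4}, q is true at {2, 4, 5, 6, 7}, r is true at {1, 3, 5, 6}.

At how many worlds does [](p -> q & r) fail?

1: successors {1, 2, 4, 6}; p -> q & r there: 1:F, 2:T, 4:F, 6:T. ✗
2: successors {2, 7}; p -> q & r there: 2:T, 7:T. ✓
3: successors {1, 2, 4, 5}; p -> q & r there: 1:F, 2:T, 4:F, 5:T. ✗
4: successors {1, 2, 5, 6}; p -> q & r there: 1:F, 2:T, 5:T, 6:T. ✗
5: successors {3, 7}; p -> q & r there: 3:T, 7:T. ✓
6: successors {7}; p -> q & r there: 7:T. ✓
7: successors {1, 3, 4, 6}; p -> q & r there: 1:F, 3:T, 4:F, 6:T. ✗
Satisfying worlds: {2, 5, 6}.
So [](p -> q & r) fails at the other 4 worlds.

4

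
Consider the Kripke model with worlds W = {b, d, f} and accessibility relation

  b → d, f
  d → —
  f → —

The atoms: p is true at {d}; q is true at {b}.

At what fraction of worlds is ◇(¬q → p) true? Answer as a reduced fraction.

b: successors {d, f}; ¬q → p there: d:T, f:F. ✓
d: no successors, so ◇(¬q → p) fails. ✗
f: no successors, so ◇(¬q → p) fails. ✗
That's 1 of 3 worlds, so 1/3.

1/3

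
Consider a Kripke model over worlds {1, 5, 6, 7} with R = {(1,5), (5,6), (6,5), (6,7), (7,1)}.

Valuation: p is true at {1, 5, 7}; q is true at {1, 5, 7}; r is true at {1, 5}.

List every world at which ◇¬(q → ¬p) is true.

1: successors {5}; ¬(q → ¬p) there: 5:T. ✓
5: successors {6}; ¬(q → ¬p) there: 6:F. ✗
6: successors {5, 7}; ¬(q → ¬p) there: 5:T, 7:T. ✓
7: successors {1}; ¬(q → ¬p) there: 1:T. ✓

{1, 6, 7}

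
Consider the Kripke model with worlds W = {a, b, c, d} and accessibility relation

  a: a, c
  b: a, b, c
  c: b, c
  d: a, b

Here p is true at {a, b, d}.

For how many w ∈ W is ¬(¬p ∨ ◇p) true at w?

0

a: ¬p ∨ ◇p is T. ✗
b: ¬p ∨ ◇p is T. ✗
c: ¬p ∨ ◇p is T. ✗
d: ¬p ∨ ◇p is T. ✗
Satisfying worlds: ∅.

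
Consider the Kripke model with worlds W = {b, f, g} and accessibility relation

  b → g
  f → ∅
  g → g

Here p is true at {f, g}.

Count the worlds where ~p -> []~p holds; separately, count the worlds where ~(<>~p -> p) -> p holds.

For ~p -> []~p:
b: ~p is T, []~p is F. ✗
f: ~p is F, []~p is T. ✓
g: ~p is F, []~p is F. ✓
— 2 worlds.
For ~(<>~p -> p) -> p:
b: ~(<>~p -> p) is F, p is F. ✓
f: ~(<>~p -> p) is F, p is T. ✓
g: ~(<>~p -> p) is F, p is T. ✓
— 3 worlds.

2 and 3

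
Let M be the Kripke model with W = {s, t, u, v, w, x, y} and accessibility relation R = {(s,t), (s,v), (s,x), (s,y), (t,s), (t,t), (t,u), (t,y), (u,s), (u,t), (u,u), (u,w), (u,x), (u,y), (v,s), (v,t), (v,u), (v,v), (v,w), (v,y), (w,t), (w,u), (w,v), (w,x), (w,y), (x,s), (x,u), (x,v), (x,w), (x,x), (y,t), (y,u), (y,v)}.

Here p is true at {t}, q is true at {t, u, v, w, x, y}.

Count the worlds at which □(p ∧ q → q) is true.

s: successors {t, v, x, y}; p ∧ q → q there: t:T, v:T, x:T, y:T. ✓
t: successors {s, t, u, y}; p ∧ q → q there: s:T, t:T, u:T, y:T. ✓
u: successors {s, t, u, w, x, y}; p ∧ q → q there: s:T, t:T, u:T, w:T, x:T, y:T. ✓
v: successors {s, t, u, v, w, y}; p ∧ q → q there: s:T, t:T, u:T, v:T, w:T, y:T. ✓
w: successors {t, u, v, x, y}; p ∧ q → q there: t:T, u:T, v:T, x:T, y:T. ✓
x: successors {s, u, v, w, x}; p ∧ q → q there: s:T, u:T, v:T, w:T, x:T. ✓
y: successors {t, u, v}; p ∧ q → q there: t:T, u:T, v:T. ✓
Satisfying worlds: {s, t, u, v, w, x, y}.

7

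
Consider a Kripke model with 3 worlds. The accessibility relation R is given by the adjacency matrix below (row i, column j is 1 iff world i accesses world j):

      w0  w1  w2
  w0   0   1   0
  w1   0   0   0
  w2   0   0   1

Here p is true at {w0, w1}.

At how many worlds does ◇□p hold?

w0: successors {w1}; □p there: w1:T. ✓
w1: no successors, so ◇□p fails. ✗
w2: successors {w2}; □p there: w2:F. ✗
Satisfying worlds: {w0}.

1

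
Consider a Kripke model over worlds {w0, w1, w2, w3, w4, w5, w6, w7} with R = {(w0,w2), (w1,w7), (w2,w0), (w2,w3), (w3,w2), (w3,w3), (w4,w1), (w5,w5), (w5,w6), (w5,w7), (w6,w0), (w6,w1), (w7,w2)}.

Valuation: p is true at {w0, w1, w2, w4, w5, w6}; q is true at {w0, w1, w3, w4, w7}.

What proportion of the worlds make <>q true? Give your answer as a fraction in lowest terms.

3/4

w0: successors {w2}; q there: w2:F. ✗
w1: successors {w7}; q there: w7:T. ✓
w2: successors {w0, w3}; q there: w0:T, w3:T. ✓
w3: successors {w2, w3}; q there: w2:F, w3:T. ✓
w4: successors {w1}; q there: w1:T. ✓
w5: successors {w5, w6, w7}; q there: w5:F, w6:F, w7:T. ✓
w6: successors {w0, w1}; q there: w0:T, w1:T. ✓
w7: successors {w2}; q there: w2:F. ✗
That's 6 of 8 worlds, so 6/8 = 3/4.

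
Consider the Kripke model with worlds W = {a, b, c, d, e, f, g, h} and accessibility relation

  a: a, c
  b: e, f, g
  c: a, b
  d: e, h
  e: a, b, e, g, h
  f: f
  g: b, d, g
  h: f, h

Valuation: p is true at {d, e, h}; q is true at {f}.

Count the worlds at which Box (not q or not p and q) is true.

a: successors {a, c}; not q or not p and q there: a:T, c:T. ✓
b: successors {e, f, g}; not q or not p and q there: e:T, f:T, g:T. ✓
c: successors {a, b}; not q or not p and q there: a:T, b:T. ✓
d: successors {e, h}; not q or not p and q there: e:T, h:T. ✓
e: successors {a, b, e, g, h}; not q or not p and q there: a:T, b:T, e:T, g:T, h:T. ✓
f: successors {f}; not q or not p and q there: f:T. ✓
g: successors {b, d, g}; not q or not p and q there: b:T, d:T, g:T. ✓
h: successors {f, h}; not q or not p and q there: f:T, h:T. ✓
Satisfying worlds: {a, b, c, d, e, f, g, h}.

8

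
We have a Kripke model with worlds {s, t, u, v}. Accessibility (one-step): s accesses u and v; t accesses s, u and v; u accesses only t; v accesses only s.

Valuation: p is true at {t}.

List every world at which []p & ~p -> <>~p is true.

s: []p & ~p is F, <>~p is T. ✓
t: []p & ~p is F, <>~p is T. ✓
u: []p & ~p is T, <>~p is F. ✗
v: []p & ~p is F, <>~p is T. ✓

{s, t, v}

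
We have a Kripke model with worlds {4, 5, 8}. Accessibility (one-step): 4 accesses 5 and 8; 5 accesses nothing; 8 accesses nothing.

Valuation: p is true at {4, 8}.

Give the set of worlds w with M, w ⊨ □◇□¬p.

4: successors {5, 8}; ◇□¬p there: 5:F, 8:F. ✗
5: no successors, so □◇□¬p holds vacuously. ✓
8: no successors, so □◇□¬p holds vacuously. ✓

{5, 8}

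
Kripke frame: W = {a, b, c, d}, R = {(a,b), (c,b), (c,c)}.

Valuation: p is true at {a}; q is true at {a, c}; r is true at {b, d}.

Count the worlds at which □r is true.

a: successors {b}; r there: b:T. ✓
b: no successors, so □r holds vacuously. ✓
c: successors {b, c}; r there: b:T, c:F. ✗
d: no successors, so □r holds vacuously. ✓
Satisfying worlds: {a, b, d}.

3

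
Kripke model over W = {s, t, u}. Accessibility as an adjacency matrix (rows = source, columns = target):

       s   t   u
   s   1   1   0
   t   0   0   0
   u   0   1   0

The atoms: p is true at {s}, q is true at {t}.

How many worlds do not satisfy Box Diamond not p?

s: successors {s, t}; Diamond not p there: s:T, t:F. ✗
t: no successors, so Box Diamond not p holds vacuously. ✓
u: successors {t}; Diamond not p there: t:F. ✗
Satisfying worlds: {t}.
So Box Diamond not p fails at the other 2 worlds.

2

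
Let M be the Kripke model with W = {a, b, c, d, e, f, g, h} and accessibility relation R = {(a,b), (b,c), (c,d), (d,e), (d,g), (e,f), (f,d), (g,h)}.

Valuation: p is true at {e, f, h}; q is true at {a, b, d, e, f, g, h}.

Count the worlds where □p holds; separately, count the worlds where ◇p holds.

For □p:
a: successors {b}; p there: b:F. ✗
b: successors {c}; p there: c:F. ✗
c: successors {d}; p there: d:F. ✗
d: successors {e, g}; p there: e:T, g:F. ✗
e: successors {f}; p there: f:T. ✓
f: successors {d}; p there: d:F. ✗
g: successors {h}; p there: h:T. ✓
h: no successors, so □p holds vacuously. ✓
— 3 worlds.
For ◇p:
a: successors {b}; p there: b:F. ✗
b: successors {c}; p there: c:F. ✗
c: successors {d}; p there: d:F. ✗
d: successors {e, g}; p there: e:T, g:F. ✓
e: successors {f}; p there: f:T. ✓
f: successors {d}; p there: d:F. ✗
g: successors {h}; p there: h:T. ✓
h: no successors, so ◇p fails. ✗
— 3 worlds.

3 and 3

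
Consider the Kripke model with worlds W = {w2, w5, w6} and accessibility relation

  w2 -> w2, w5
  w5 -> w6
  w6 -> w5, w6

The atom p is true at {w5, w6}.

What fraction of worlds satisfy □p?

w2: successors {w2, w5}; p there: w2:F, w5:T. ✗
w5: successors {w6}; p there: w6:T. ✓
w6: successors {w5, w6}; p there: w5:T, w6:T. ✓
That's 2 of 3 worlds, so 2/3.

2/3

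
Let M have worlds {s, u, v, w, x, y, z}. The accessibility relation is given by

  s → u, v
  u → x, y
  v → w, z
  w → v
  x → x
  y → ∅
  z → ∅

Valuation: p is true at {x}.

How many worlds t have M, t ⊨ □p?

3

s: successors {u, v}; p there: u:F, v:F. ✗
u: successors {x, y}; p there: x:T, y:F. ✗
v: successors {w, z}; p there: w:F, z:F. ✗
w: successors {v}; p there: v:F. ✗
x: successors {x}; p there: x:T. ✓
y: no successors, so □p holds vacuously. ✓
z: no successors, so □p holds vacuously. ✓
Satisfying worlds: {x, y, z}.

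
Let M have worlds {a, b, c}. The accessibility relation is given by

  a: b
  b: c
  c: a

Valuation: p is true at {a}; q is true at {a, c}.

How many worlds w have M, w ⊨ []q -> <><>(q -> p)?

3

a: []q is F, <><>(q -> p) is F. ✓
b: []q is T, <><>(q -> p) is T. ✓
c: []q is T, <><>(q -> p) is T. ✓
Satisfying worlds: {a, b, c}.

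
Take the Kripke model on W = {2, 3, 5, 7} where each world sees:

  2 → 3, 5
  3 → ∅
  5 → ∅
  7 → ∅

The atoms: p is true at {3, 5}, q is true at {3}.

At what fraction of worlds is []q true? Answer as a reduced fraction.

2: successors {3, 5}; q there: 3:T, 5:F. ✗
3: no successors, so []q holds vacuously. ✓
5: no successors, so []q holds vacuously. ✓
7: no successors, so []q holds vacuously. ✓
That's 3 of 4 worlds, so 3/4.

3/4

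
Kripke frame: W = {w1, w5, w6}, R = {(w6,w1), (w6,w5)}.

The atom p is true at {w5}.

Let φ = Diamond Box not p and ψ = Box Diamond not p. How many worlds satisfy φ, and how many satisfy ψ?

1 and 2

For Diamond Box not p:
w1: no successors, so Diamond Box not p fails. ✗
w5: no successors, so Diamond Box not p fails. ✗
w6: successors {w1, w5}; Box not p there: w1:T, w5:T. ✓
— 1 world.
For Box Diamond not p:
w1: no successors, so Box Diamond not p holds vacuously. ✓
w5: no successors, so Box Diamond not p holds vacuously. ✓
w6: successors {w1, w5}; Diamond not p there: w1:F, w5:F. ✗
— 2 worlds.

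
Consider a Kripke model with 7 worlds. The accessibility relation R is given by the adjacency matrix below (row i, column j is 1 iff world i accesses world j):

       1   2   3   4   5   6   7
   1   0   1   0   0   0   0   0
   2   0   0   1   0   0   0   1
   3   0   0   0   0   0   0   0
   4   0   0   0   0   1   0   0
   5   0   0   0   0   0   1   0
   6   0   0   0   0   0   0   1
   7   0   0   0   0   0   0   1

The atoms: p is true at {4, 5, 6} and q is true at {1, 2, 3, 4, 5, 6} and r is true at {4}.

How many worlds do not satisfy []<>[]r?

5

1: successors {2}; <>[]r there: 2:T. ✓
2: successors {3, 7}; <>[]r there: 3:F, 7:F. ✗
3: no successors, so []<>[]r holds vacuously. ✓
4: successors {5}; <>[]r there: 5:F. ✗
5: successors {6}; <>[]r there: 6:F. ✗
6: successors {7}; <>[]r there: 7:F. ✗
7: successors {7}; <>[]r there: 7:F. ✗
Satisfying worlds: {1, 3}.
So []<>[]r fails at the other 5 worlds.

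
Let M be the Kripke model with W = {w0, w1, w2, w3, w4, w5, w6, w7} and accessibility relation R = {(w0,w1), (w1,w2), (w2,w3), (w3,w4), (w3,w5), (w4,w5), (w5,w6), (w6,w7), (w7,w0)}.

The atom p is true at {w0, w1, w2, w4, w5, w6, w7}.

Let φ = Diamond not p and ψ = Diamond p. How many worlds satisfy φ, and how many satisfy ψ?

For Diamond not p:
w0: successors {w1}; not p there: w1:F. ✗
w1: successors {w2}; not p there: w2:F. ✗
w2: successors {w3}; not p there: w3:T. ✓
w3: successors {w4, w5}; not p there: w4:F, w5:F. ✗
w4: successors {w5}; not p there: w5:F. ✗
w5: successors {w6}; not p there: w6:F. ✗
w6: successors {w7}; not p there: w7:F. ✗
w7: successors {w0}; not p there: w0:F. ✗
— 1 world.
For Diamond p:
w0: successors {w1}; p there: w1:T. ✓
w1: successors {w2}; p there: w2:T. ✓
w2: successors {w3}; p there: w3:F. ✗
w3: successors {w4, w5}; p there: w4:T, w5:T. ✓
w4: successors {w5}; p there: w5:T. ✓
w5: successors {w6}; p there: w6:T. ✓
w6: successors {w7}; p there: w7:T. ✓
w7: successors {w0}; p there: w0:T. ✓
— 7 worlds.

1 and 7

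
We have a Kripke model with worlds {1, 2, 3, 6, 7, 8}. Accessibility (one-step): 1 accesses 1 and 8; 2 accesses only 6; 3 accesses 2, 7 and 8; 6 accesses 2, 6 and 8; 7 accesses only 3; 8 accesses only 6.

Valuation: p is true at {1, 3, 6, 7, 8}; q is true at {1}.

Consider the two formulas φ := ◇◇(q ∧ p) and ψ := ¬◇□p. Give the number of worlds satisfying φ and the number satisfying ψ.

1 and 3

For ◇◇(q ∧ p):
1: successors {1, 8}; ◇(q ∧ p) there: 1:T, 8:F. ✓
2: successors {6}; ◇(q ∧ p) there: 6:F. ✗
3: successors {2, 7, 8}; ◇(q ∧ p) there: 2:F, 7:F, 8:F. ✗
6: successors {2, 6, 8}; ◇(q ∧ p) there: 2:F, 6:F, 8:F. ✗
7: successors {3}; ◇(q ∧ p) there: 3:F. ✗
8: successors {6}; ◇(q ∧ p) there: 6:F. ✗
— 1 world.
For ¬◇□p:
1: ◇□p is T. ✗
2: ◇□p is F. ✓
3: ◇□p is T. ✗
6: ◇□p is T. ✗
7: ◇□p is F. ✓
8: ◇□p is F. ✓
— 3 worlds.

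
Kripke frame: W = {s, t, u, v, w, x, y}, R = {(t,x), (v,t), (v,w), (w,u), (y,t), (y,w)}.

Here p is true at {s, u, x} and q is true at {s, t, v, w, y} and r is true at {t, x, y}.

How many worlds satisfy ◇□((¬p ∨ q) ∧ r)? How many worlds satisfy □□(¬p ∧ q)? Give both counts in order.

For ◇□((¬p ∨ q) ∧ r):
s: no successors, so ◇□((¬p ∨ q) ∧ r) fails. ✗
t: successors {x}; □((¬p ∨ q) ∧ r) there: x:T. ✓
u: no successors, so ◇□((¬p ∨ q) ∧ r) fails. ✗
v: successors {t, w}; □((¬p ∨ q) ∧ r) there: t:F, w:F. ✗
w: successors {u}; □((¬p ∨ q) ∧ r) there: u:T. ✓
x: no successors, so ◇□((¬p ∨ q) ∧ r) fails. ✗
y: successors {t, w}; □((¬p ∨ q) ∧ r) there: t:F, w:F. ✗
— 2 worlds.
For □□(¬p ∧ q):
s: no successors, so □□(¬p ∧ q) holds vacuously. ✓
t: successors {x}; □(¬p ∧ q) there: x:T. ✓
u: no successors, so □□(¬p ∧ q) holds vacuously. ✓
v: successors {t, w}; □(¬p ∧ q) there: t:F, w:F. ✗
w: successors {u}; □(¬p ∧ q) there: u:T. ✓
x: no successors, so □□(¬p ∧ q) holds vacuously. ✓
y: successors {t, w}; □(¬p ∧ q) there: t:F, w:F. ✗
— 5 worlds.

2 and 5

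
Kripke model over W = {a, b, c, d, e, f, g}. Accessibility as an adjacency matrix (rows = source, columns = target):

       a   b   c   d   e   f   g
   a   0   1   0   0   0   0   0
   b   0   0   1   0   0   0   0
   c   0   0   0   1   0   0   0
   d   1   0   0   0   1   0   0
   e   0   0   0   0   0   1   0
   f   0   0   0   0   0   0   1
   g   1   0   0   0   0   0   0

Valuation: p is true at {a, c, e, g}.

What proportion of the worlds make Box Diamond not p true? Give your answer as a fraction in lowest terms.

3/7

a: successors {b}; Diamond not p there: b:F. ✗
b: successors {c}; Diamond not p there: c:T. ✓
c: successors {d}; Diamond not p there: d:F. ✗
d: successors {a, e}; Diamond not p there: a:T, e:T. ✓
e: successors {f}; Diamond not p there: f:F. ✗
f: successors {g}; Diamond not p there: g:F. ✗
g: successors {a}; Diamond not p there: a:T. ✓
That's 3 of 7 worlds, so 3/7.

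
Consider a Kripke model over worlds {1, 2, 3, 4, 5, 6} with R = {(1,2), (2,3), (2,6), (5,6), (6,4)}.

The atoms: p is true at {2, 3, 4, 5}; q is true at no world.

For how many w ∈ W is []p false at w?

2

1: successors {2}; p there: 2:T. ✓
2: successors {3, 6}; p there: 3:T, 6:F. ✗
3: no successors, so []p holds vacuously. ✓
4: no successors, so []p holds vacuously. ✓
5: successors {6}; p there: 6:F. ✗
6: successors {4}; p there: 4:T. ✓
Satisfying worlds: {1, 3, 4, 6}.
So []p fails at the other 2 worlds.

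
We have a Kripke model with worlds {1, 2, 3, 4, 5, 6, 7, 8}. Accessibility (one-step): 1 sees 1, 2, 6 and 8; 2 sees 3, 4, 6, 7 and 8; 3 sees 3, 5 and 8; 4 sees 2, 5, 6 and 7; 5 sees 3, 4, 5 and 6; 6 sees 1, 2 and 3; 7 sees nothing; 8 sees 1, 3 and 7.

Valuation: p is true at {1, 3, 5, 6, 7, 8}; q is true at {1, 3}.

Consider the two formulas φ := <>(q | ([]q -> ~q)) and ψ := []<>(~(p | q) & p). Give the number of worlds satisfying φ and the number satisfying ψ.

7 and 1

For <>(q | ([]q -> ~q)):
1: successors {1, 2, 6, 8}; q | ([]q -> ~q) there: 1:T, 2:T, 6:T, 8:T. ✓
2: successors {3, 4, 6, 7, 8}; q | ([]q -> ~q) there: 3:T, 4:T, 6:T, 7:T, 8:T. ✓
3: successors {3, 5, 8}; q | ([]q -> ~q) there: 3:T, 5:T, 8:T. ✓
4: successors {2, 5, 6, 7}; q | ([]q -> ~q) there: 2:T, 5:T, 6:T, 7:T. ✓
5: successors {3, 4, 5, 6}; q | ([]q -> ~q) there: 3:T, 4:T, 5:T, 6:T. ✓
6: successors {1, 2, 3}; q | ([]q -> ~q) there: 1:T, 2:T, 3:T. ✓
7: no successors, so <>(q | ([]q -> ~q)) fails. ✗
8: successors {1, 3, 7}; q | ([]q -> ~q) there: 1:T, 3:T, 7:T. ✓
— 7 worlds.
For []<>(~(p | q) & p):
1: successors {1, 2, 6, 8}; <>(~(p | q) & p) there: 1:F, 2:F, 6:F, 8:F. ✗
2: successors {3, 4, 6, 7, 8}; <>(~(p | q) & p) there: 3:F, 4:F, 6:F, 7:F, 8:F. ✗
3: successors {3, 5, 8}; <>(~(p | q) & p) there: 3:F, 5:F, 8:F. ✗
4: successors {2, 5, 6, 7}; <>(~(p | q) & p) there: 2:F, 5:F, 6:F, 7:F. ✗
5: successors {3, 4, 5, 6}; <>(~(p | q) & p) there: 3:F, 4:F, 5:F, 6:F. ✗
6: successors {1, 2, 3}; <>(~(p | q) & p) there: 1:F, 2:F, 3:F. ✗
7: no successors, so []<>(~(p | q) & p) holds vacuously. ✓
8: successors {1, 3, 7}; <>(~(p | q) & p) there: 1:F, 3:F, 7:F. ✗
— 1 world.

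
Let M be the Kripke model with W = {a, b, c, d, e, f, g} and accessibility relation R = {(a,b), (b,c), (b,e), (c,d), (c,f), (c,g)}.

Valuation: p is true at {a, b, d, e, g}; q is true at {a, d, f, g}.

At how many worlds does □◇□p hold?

a: successors {b}; ◇□p there: b:T. ✓
b: successors {c, e}; ◇□p there: c:T, e:F. ✗
c: successors {d, f, g}; ◇□p there: d:F, f:F, g:F. ✗
d: no successors, so □◇□p holds vacuously. ✓
e: no successors, so □◇□p holds vacuously. ✓
f: no successors, so □◇□p holds vacuously. ✓
g: no successors, so □◇□p holds vacuously. ✓
Satisfying worlds: {a, d, e, f, g}.

5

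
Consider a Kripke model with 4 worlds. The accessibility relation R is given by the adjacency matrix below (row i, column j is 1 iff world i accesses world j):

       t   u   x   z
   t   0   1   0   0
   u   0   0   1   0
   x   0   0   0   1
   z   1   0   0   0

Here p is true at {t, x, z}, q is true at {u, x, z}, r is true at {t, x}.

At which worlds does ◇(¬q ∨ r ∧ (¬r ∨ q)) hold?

{u, z}

t: successors {u}; ¬q ∨ r ∧ (¬r ∨ q) there: u:F. ✗
u: successors {x}; ¬q ∨ r ∧ (¬r ∨ q) there: x:T. ✓
x: successors {z}; ¬q ∨ r ∧ (¬r ∨ q) there: z:F. ✗
z: successors {t}; ¬q ∨ r ∧ (¬r ∨ q) there: t:T. ✓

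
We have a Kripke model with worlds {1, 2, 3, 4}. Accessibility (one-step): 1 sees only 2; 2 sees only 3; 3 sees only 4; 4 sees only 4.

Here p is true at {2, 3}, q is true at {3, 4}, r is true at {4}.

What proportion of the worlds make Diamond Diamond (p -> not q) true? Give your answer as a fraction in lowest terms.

1: successors {2}; Diamond (p -> not q) there: 2:F. ✗
2: successors {3}; Diamond (p -> not q) there: 3:T. ✓
3: successors {4}; Diamond (p -> not q) there: 4:T. ✓
4: successors {4}; Diamond (p -> not q) there: 4:T. ✓
That's 3 of 4 worlds, so 3/4.

3/4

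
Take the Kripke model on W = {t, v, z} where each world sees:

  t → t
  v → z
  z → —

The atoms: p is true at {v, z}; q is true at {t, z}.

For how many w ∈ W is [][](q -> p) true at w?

2

t: successors {t}; [](q -> p) there: t:F. ✗
v: successors {z}; [](q -> p) there: z:T. ✓
z: no successors, so [][](q -> p) holds vacuously. ✓
Satisfying worlds: {v, z}.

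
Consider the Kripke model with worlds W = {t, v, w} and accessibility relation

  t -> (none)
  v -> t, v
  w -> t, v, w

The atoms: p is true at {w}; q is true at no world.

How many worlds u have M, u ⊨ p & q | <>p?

t: p & q is F, <>p is F. ✗
v: p & q is F, <>p is F. ✗
w: p & q is F, <>p is T. ✓
Satisfying worlds: {w}.

1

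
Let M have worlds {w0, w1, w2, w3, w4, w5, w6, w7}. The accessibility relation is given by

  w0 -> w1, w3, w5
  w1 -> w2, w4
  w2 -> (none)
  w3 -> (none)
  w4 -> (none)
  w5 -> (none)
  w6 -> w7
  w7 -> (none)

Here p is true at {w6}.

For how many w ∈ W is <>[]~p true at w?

w0: successors {w1, w3, w5}; []~p there: w1:T, w3:T, w5:T. ✓
w1: successors {w2, w4}; []~p there: w2:T, w4:T. ✓
w2: no successors, so <>[]~p fails. ✗
w3: no successors, so <>[]~p fails. ✗
w4: no successors, so <>[]~p fails. ✗
w5: no successors, so <>[]~p fails. ✗
w6: successors {w7}; []~p there: w7:T. ✓
w7: no successors, so <>[]~p fails. ✗
Satisfying worlds: {w0, w1, w6}.

3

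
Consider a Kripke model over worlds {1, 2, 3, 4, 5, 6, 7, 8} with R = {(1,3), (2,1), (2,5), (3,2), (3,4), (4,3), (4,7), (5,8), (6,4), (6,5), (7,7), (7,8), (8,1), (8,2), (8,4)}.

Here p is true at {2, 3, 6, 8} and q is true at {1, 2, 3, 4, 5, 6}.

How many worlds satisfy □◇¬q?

1

1: successors {3}; ◇¬q there: 3:F. ✗
2: successors {1, 5}; ◇¬q there: 1:F, 5:T. ✗
3: successors {2, 4}; ◇¬q there: 2:F, 4:T. ✗
4: successors {3, 7}; ◇¬q there: 3:F, 7:T. ✗
5: successors {8}; ◇¬q there: 8:F. ✗
6: successors {4, 5}; ◇¬q there: 4:T, 5:T. ✓
7: successors {7, 8}; ◇¬q there: 7:T, 8:F. ✗
8: successors {1, 2, 4}; ◇¬q there: 1:F, 2:F, 4:T. ✗
Satisfying worlds: {6}.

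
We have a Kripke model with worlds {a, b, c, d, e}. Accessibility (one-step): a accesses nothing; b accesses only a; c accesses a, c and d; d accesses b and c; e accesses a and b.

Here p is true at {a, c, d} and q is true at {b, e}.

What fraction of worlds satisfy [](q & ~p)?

a: no successors, so [](q & ~p) holds vacuously. ✓
b: successors {a}; q & ~p there: a:F. ✗
c: successors {a, c, d}; q & ~p there: a:F, c:F, d:F. ✗
d: successors {b, c}; q & ~p there: b:T, c:F. ✗
e: successors {a, b}; q & ~p there: a:F, b:T. ✗
That's 1 of 5 worlds, so 1/5.

1/5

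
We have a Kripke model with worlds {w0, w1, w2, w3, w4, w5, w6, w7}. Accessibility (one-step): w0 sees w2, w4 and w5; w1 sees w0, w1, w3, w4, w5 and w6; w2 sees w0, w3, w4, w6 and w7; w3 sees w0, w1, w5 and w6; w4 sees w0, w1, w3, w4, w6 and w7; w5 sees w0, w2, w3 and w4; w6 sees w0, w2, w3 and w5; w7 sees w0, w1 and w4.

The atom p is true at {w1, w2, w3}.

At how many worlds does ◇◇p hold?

8

w0: successors {w2, w4, w5}; ◇p there: w2:T, w4:T, w5:T. ✓
w1: successors {w0, w1, w3, w4, w5, w6}; ◇p there: w0:T, w1:T, w3:T, w4:T, w5:T, w6:T. ✓
w2: successors {w0, w3, w4, w6, w7}; ◇p there: w0:T, w3:T, w4:T, w6:T, w7:T. ✓
w3: successors {w0, w1, w5, w6}; ◇p there: w0:T, w1:T, w5:T, w6:T. ✓
w4: successors {w0, w1, w3, w4, w6, w7}; ◇p there: w0:T, w1:T, w3:T, w4:T, w6:T, w7:T. ✓
w5: successors {w0, w2, w3, w4}; ◇p there: w0:T, w2:T, w3:T, w4:T. ✓
w6: successors {w0, w2, w3, w5}; ◇p there: w0:T, w2:T, w3:T, w5:T. ✓
w7: successors {w0, w1, w4}; ◇p there: w0:T, w1:T, w4:T. ✓
Satisfying worlds: {w0, w1, w2, w3, w4, w5, w6, w7}.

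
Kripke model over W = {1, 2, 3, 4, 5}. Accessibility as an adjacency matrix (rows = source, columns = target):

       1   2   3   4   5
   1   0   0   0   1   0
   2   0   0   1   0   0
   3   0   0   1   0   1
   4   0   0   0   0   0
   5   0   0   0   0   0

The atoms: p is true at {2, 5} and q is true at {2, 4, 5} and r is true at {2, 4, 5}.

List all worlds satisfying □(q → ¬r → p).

1: successors {4}; q → ¬r → p there: 4:T. ✓
2: successors {3}; q → ¬r → p there: 3:T. ✓
3: successors {3, 5}; q → ¬r → p there: 3:T, 5:T. ✓
4: no successors, so □(q → ¬r → p) holds vacuously. ✓
5: no successors, so □(q → ¬r → p) holds vacuously. ✓

{1, 2, 3, 4, 5}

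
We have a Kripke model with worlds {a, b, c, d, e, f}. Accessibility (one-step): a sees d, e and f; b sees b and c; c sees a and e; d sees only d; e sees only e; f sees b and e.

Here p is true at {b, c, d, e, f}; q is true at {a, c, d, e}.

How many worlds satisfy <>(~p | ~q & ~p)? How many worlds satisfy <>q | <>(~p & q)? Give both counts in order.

For <>(~p | ~q & ~p):
a: successors {d, e, f}; ~p | ~q & ~p there: d:F, e:F, f:F. ✗
b: successors {b, c}; ~p | ~q & ~p there: b:F, c:F. ✗
c: successors {a, e}; ~p | ~q & ~p there: a:T, e:F. ✓
d: successors {d}; ~p | ~q & ~p there: d:F. ✗
e: successors {e}; ~p | ~q & ~p there: e:F. ✗
f: successors {b, e}; ~p | ~q & ~p there: b:F, e:F. ✗
— 1 world.
For <>q | <>(~p & q):
a: <>q is T, <>(~p & q) is F. ✓
b: <>q is T, <>(~p & q) is F. ✓
c: <>q is T, <>(~p & q) is T. ✓
d: <>q is T, <>(~p & q) is F. ✓
e: <>q is T, <>(~p & q) is F. ✓
f: <>q is T, <>(~p & q) is F. ✓
— 6 worlds.

1 and 6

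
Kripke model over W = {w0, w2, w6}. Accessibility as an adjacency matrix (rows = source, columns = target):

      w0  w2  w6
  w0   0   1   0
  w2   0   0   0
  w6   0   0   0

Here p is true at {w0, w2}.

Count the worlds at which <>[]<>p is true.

w0: successors {w2}; []<>p there: w2:T. ✓
w2: no successors, so <>[]<>p fails. ✗
w6: no successors, so <>[]<>p fails. ✗
Satisfying worlds: {w0}.

1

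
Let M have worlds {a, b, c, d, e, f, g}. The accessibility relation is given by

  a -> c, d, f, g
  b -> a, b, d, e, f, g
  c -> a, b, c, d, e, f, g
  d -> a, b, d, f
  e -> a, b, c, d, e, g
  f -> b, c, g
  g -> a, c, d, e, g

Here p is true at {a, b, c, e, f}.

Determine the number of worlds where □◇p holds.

a: successors {c, d, f, g}; ◇p there: c:T, d:T, f:T, g:T. ✓
b: successors {a, b, d, e, f, g}; ◇p there: a:T, b:T, d:T, e:T, f:T, g:T. ✓
c: successors {a, b, c, d, e, f, g}; ◇p there: a:T, b:T, c:T, d:T, e:T, f:T, g:T. ✓
d: successors {a, b, d, f}; ◇p there: a:T, b:T, d:T, f:T. ✓
e: successors {a, b, c, d, e, g}; ◇p there: a:T, b:T, c:T, d:T, e:T, g:T. ✓
f: successors {b, c, g}; ◇p there: b:T, c:T, g:T. ✓
g: successors {a, c, d, e, g}; ◇p there: a:T, c:T, d:T, e:T, g:T. ✓
Satisfying worlds: {a, b, c, d, e, f, g}.

7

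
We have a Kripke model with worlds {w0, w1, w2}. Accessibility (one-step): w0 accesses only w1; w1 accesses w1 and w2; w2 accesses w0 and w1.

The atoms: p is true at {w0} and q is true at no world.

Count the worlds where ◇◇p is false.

w0: successors {w1}; ◇p there: w1:F. ✗
w1: successors {w1, w2}; ◇p there: w1:F, w2:T. ✓
w2: successors {w0, w1}; ◇p there: w0:F, w1:F. ✗
Satisfying worlds: {w1}.
So ◇◇p fails at the other 2 worlds.

2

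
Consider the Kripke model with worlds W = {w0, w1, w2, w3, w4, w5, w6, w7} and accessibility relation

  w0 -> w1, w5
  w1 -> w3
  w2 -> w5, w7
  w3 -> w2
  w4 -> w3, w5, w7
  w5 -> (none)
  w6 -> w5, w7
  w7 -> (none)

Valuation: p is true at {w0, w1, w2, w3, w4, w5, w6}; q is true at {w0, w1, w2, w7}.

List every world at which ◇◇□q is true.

{w0, w3}

w0: successors {w1, w5}; ◇□q there: w1:T, w5:F. ✓
w1: successors {w3}; ◇□q there: w3:F. ✗
w2: successors {w5, w7}; ◇□q there: w5:F, w7:F. ✗
w3: successors {w2}; ◇□q there: w2:T. ✓
w4: successors {w3, w5, w7}; ◇□q there: w3:F, w5:F, w7:F. ✗
w5: no successors, so ◇◇□q fails. ✗
w6: successors {w5, w7}; ◇□q there: w5:F, w7:F. ✗
w7: no successors, so ◇◇□q fails. ✗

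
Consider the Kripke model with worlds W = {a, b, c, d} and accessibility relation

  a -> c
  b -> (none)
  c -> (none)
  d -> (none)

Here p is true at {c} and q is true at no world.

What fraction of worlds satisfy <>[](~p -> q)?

a: successors {c}; [](~p -> q) there: c:T. ✓
b: no successors, so <>[](~p -> q) fails. ✗
c: no successors, so <>[](~p -> q) fails. ✗
d: no successors, so <>[](~p -> q) fails. ✗
That's 1 of 4 worlds, so 1/4.

1/4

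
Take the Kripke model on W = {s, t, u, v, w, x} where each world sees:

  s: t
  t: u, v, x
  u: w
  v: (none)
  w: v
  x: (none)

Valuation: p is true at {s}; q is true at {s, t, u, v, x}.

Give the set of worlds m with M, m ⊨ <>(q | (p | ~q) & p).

s: successors {t}; q | (p | ~q) & p there: t:T. ✓
t: successors {u, v, x}; q | (p | ~q) & p there: u:T, v:T, x:T. ✓
u: successors {w}; q | (p | ~q) & p there: w:F. ✗
v: no successors, so <>(q | (p | ~q) & p) fails. ✗
w: successors {v}; q | (p | ~q) & p there: v:T. ✓
x: no successors, so <>(q | (p | ~q) & p) fails. ✗

{s, t, w}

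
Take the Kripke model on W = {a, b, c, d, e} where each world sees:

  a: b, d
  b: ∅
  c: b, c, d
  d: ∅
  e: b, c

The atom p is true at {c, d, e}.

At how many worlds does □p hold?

2

a: successors {b, d}; p there: b:F, d:T. ✗
b: no successors, so □p holds vacuously. ✓
c: successors {b, c, d}; p there: b:F, c:T, d:T. ✗
d: no successors, so □p holds vacuously. ✓
e: successors {b, c}; p there: b:F, c:T. ✗
Satisfying worlds: {b, d}.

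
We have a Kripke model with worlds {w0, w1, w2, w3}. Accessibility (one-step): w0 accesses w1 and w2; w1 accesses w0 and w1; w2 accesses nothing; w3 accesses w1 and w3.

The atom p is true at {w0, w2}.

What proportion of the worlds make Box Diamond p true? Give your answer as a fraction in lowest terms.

w0: successors {w1, w2}; Diamond p there: w1:T, w2:F. ✗
w1: successors {w0, w1}; Diamond p there: w0:T, w1:T. ✓
w2: no successors, so Box Diamond p holds vacuously. ✓
w3: successors {w1, w3}; Diamond p there: w1:T, w3:F. ✗
That's 2 of 4 worlds, so 2/4 = 1/2.

1/2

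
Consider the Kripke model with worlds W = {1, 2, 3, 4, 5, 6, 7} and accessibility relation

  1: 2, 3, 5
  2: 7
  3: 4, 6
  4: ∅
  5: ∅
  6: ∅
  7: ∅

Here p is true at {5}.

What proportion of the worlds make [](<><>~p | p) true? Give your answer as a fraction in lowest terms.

4/7

1: successors {2, 3, 5}; <><>~p | p there: 2:F, 3:F, 5:T. ✗
2: successors {7}; <><>~p | p there: 7:F. ✗
3: successors {4, 6}; <><>~p | p there: 4:F, 6:F. ✗
4: no successors, so [](<><>~p | p) holds vacuously. ✓
5: no successors, so [](<><>~p | p) holds vacuously. ✓
6: no successors, so [](<><>~p | p) holds vacuously. ✓
7: no successors, so [](<><>~p | p) holds vacuously. ✓
That's 4 of 7 worlds, so 4/7.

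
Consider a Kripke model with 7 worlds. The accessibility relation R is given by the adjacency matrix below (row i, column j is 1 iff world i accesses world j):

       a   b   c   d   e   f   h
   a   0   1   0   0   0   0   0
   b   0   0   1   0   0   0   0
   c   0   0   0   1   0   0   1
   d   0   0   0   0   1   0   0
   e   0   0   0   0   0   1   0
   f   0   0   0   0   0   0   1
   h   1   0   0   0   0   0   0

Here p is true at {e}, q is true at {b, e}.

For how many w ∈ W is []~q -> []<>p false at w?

a: []~q is F, []<>p is F. ✓
b: []~q is T, []<>p is F. ✗
c: []~q is T, []<>p is F. ✗
d: []~q is F, []<>p is F. ✓
e: []~q is T, []<>p is F. ✗
f: []~q is T, []<>p is F. ✗
h: []~q is T, []<>p is F. ✗
Satisfying worlds: {a, d}.
So []~q -> []<>p fails at the other 5 worlds.

5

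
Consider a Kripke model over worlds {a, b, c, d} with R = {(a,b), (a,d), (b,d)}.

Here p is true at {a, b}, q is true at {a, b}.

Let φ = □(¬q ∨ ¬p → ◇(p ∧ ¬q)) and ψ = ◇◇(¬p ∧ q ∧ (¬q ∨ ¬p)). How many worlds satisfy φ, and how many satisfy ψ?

2 and 0

For □(¬q ∨ ¬p → ◇(p ∧ ¬q)):
a: successors {b, d}; ¬q ∨ ¬p → ◇(p ∧ ¬q) there: b:T, d:F. ✗
b: successors {d}; ¬q ∨ ¬p → ◇(p ∧ ¬q) there: d:F. ✗
c: no successors, so □(¬q ∨ ¬p → ◇(p ∧ ¬q)) holds vacuously. ✓
d: no successors, so □(¬q ∨ ¬p → ◇(p ∧ ¬q)) holds vacuously. ✓
— 2 worlds.
For ◇◇(¬p ∧ q ∧ (¬q ∨ ¬p)):
a: successors {b, d}; ◇(¬p ∧ q ∧ (¬q ∨ ¬p)) there: b:F, d:F. ✗
b: successors {d}; ◇(¬p ∧ q ∧ (¬q ∨ ¬p)) there: d:F. ✗
c: no successors, so ◇◇(¬p ∧ q ∧ (¬q ∨ ¬p)) fails. ✗
d: no successors, so ◇◇(¬p ∧ q ∧ (¬q ∨ ¬p)) fails. ✗
— 0 worlds.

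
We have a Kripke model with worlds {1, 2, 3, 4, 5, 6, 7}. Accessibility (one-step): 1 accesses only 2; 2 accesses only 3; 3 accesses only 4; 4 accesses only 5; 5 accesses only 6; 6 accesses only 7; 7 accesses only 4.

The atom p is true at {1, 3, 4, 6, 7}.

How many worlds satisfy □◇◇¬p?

1: successors {2}; ◇◇¬p there: 2:F. ✗
2: successors {3}; ◇◇¬p there: 3:T. ✓
3: successors {4}; ◇◇¬p there: 4:F. ✗
4: successors {5}; ◇◇¬p there: 5:F. ✗
5: successors {6}; ◇◇¬p there: 6:F. ✗
6: successors {7}; ◇◇¬p there: 7:T. ✓
7: successors {4}; ◇◇¬p there: 4:F. ✗
Satisfying worlds: {2, 6}.

2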